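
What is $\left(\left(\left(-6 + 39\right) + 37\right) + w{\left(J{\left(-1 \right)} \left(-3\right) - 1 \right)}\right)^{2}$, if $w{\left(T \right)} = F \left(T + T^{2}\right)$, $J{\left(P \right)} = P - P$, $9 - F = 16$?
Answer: $4900$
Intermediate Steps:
$F = -7$ ($F = 9 - 16 = -7$)
$J{\left(P \right)} = 0$
$w{\left(T \right)} = - 7 T - 7 T^{2}$ ($w{\left(T \right)} = - 7 \left(T + T^{2}\right) = - 7 T - 7 T^{2}$)
$\left(\left(\left(-6 + 39\right) + 37\right) + w{\left(J{\left(-1 \right)} \left(-3\right) - 1 \right)}\right)^{2} = \left(\left(\left(-6 + 39\right) + 37\right) - 7 \left(0 \left(-3\right) - 1\right) \left(1 + \left(0 \left(-3\right) - 1\right)\right)\right)^{2} = \left(\left(33 + 37\right) - 7 \left(0 - 1\right) \left(1 + \left(0 - 1\right)\right)\right)^{2} = \left(70 - - 7 \left(1 - 1\right)\right)^{2} = \left(70 - \left(-7\right) 0\right)^{2} = \left(70 + 0\right)^{2} = 70^{2} = 4900$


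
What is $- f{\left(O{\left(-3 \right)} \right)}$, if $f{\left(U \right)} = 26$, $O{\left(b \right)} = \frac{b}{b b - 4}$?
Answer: $-26$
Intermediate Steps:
$O{\left(b \right)} = \frac{b}{-4 + b^{2}}$ ($O{\left(b \right)} = \frac{b}{b^{2} - 4} = \frac{b}{-4 + b^{2}}$)
$- f{\left(O{\left(-3 \right)} \right)} = \left(-1\right) 26 = -26$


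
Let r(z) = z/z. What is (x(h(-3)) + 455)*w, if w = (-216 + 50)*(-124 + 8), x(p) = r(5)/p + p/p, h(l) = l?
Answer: 26322952/3 ≈ 8.7743e+6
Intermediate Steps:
r(z) = 1
x(p) = 1 + 1/p (x(p) = 1/p + p/p = 1/p + 1 = 1 + 1/p)
w = 19256 (w = -166*(-116) = 19256)
(x(h(-3)) + 455)*w = ((1 - 3)/(-3) + 455)*19256 = (-1/3*(-2) + 455)*19256 = (2/3 + 455)*19256 = (1367/3)*19256 = 26322952/3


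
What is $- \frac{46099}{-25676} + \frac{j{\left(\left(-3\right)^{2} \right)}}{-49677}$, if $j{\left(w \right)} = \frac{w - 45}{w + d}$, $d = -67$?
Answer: $\frac{22137092833}{12329897636} \approx 1.7954$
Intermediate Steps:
$j{\left(w \right)} = \frac{-45 + w}{-67 + w}$ ($j{\left(w \right)} = \frac{w - 45}{w - 67} = \frac{-45 + w}{-67 + w}$)
$- \frac{46099}{-25676} + \frac{j{\left(\left(-3\right)^{2} \right)}}{-49677} = - \frac{46099}{-25676} + \frac{\frac{1}{-67 + \left(-3\right)^{2}} \left(-45 + \left(-3\right)^{2}\right)}{-49677} = \left(-46099\right) \left(- \frac{1}{25676}\right) + \frac{-45 + 9}{-67 + 9} \left(- \frac{1}{49677}\right) = \frac{46099}{25676} + \frac{1}{-58} \left(-36\right) \left(- \frac{1}{49677}\right) = \frac{46099}{25676} + \left(- \frac{1}{58}\right) \left(-36\right) \left(- \frac{1}{49677}\right) = \frac{46099}{25676} + \frac{18}{29} \left(- \frac{1}{49677}\right) = \frac{46099}{25676} - \frac{6}{480211} = \frac{22137092833}{12329897636}$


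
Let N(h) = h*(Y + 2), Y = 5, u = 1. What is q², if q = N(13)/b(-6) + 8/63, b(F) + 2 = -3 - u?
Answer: 3591025/15876 ≈ 226.19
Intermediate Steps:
N(h) = 7*h (N(h) = h*(5 + 2) = h*7 = 7*h)
b(F) = -6 (b(F) = -2 + (-3 - 1*1) = -2 + (-3 - 1) = -2 - 4 = -6)
q = -1895/126 (q = (7*13)/(-6) + 8/63 = 91*(-⅙) + 8*(1/63) = -91/6 + 8/63 = -1895/126 ≈ -15.040)
q² = (-1895/126)² = 3591025/15876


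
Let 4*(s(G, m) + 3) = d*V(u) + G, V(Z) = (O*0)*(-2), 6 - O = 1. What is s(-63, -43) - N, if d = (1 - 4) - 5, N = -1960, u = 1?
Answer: 7765/4 ≈ 1941.3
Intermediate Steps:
O = 5 (O = 6 - 1*1 = 6 - 1 = 5)
V(Z) = 0 (V(Z) = (5*0)*(-2) = 0*(-2) = 0)
d = -8 (d = -3 - 5 = -8)
s(G, m) = -3 + G/4 (s(G, m) = -3 + (-8*0 + G)/4 = -3 + (0 + G)/4 = -3 + G/4)
s(-63, -43) - N = (-3 + (¼)*(-63)) - 1*(-1960) = (-3 - 63/4) + 1960 = -75/4 + 1960 = 7765/4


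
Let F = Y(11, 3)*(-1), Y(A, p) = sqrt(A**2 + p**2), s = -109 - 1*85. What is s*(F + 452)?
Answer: -87688 + 194*sqrt(130) ≈ -85476.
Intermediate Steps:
s = -194 (s = -109 - 85 = -194)
F = -sqrt(130) (F = sqrt(11**2 + 3**2)*(-1) = sqrt(121 + 9)*(-1) = sqrt(130)*(-1) = -sqrt(130) ≈ -11.402)
s*(F + 452) = -194*(-sqrt(130) + 452) = -194*(452 - sqrt(130)) = -87688 + 194*sqrt(130)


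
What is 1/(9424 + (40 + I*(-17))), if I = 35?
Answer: 1/8869 ≈ 0.00011275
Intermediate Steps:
1/(9424 + (40 + I*(-17))) = 1/(9424 + (40 + 35*(-17))) = 1/(9424 + (40 - 595)) = 1/(9424 - 555) = 1/8869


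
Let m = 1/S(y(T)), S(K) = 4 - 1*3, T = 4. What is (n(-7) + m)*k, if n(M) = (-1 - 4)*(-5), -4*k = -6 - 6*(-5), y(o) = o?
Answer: -156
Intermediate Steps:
S(K) = 1 (S(K) = 4 - 3 = 1)
k = -6 (k = -(-6 - 6*(-5))/4 = -(-6 + 30)/4 = -¼*24 = -6)
n(M) = 25 (n(M) = -5*(-5) = 25)
m = 1 (m = 1/1 = 1)
(n(-7) + m)*k = (25 + 1)*(-6) = 26*(-6) = -156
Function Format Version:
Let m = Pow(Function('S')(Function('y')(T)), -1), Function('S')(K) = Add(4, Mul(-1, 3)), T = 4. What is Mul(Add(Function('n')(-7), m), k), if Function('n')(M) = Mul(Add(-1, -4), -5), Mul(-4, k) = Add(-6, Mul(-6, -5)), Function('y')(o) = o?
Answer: -156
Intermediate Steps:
Function('S')(K) = 1 (Function('S')(K) = Add(4, -3) = 1)
k = -6 (k = Mul(Rational(-1, 4), Add(-6, Mul(-6, -5))) = Mul(Rational(-1, 4), Add(-6, 30)) = Mul(Rational(-1, 4), 24) = -6)
Function('n')(M) = 25 (Function('n')(M) = Mul(-5, -5) = 25)
m = 1 (m = Pow(1, -1) = 1)
Mul(Add(Function('n')(-7), m), k) = Mul(Add(25, 1), -6) = Mul(26, -6) = -156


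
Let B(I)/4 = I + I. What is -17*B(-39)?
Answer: 5304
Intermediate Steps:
B(I) = 8*I (B(I) = 4*(I + I) = 4*(2*I) = 8*I)
-17*B(-39) = -136*(-39) = -17*(-312) = 5304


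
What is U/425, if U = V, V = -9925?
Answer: -397/17 ≈ -23.353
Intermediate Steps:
U = -9925
U/425 = -9925/425 = -9925*1/425 = -397/17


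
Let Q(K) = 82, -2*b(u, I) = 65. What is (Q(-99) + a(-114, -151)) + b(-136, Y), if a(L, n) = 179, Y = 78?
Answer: 457/2 ≈ 228.50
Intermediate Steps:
b(u, I) = -65/2 (b(u, I) = -½*65 = -65/2)
(Q(-99) + a(-114, -151)) + b(-136, Y) = (82 + 179) - 65/2 = 261 - 65/2 = 457/2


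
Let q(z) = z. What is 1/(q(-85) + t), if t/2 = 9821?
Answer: 1/19557 ≈ 5.1133e-5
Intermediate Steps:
t = 19642 (t = 2*9821 = 19642)
1/(q(-85) + t) = 1/(-85 + 19642) = 1/19557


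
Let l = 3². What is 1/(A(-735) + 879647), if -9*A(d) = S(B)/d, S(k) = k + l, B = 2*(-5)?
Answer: 6615/5818864904 ≈ 1.1368e-6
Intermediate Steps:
l = 9
B = -10
S(k) = 9 + k (S(k) = k + 9 = 9 + k)
A(d) = 1/(9*d) (A(d) = -(9 - 10)/(9*d) = -(-1)/(9*d) = 1/(9*d))
1/(A(-735) + 879647) = 1/((⅑)/(-735) + 879647) = 1/((⅑)*(-1/735) + 879647) = 1/(-1/6615 + 879647) = 1/(5818864904/6615) = 6615/5818864904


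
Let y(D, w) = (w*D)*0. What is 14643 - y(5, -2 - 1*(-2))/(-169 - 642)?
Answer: 14643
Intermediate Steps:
y(D, w) = 0 (y(D, w) = (D*w)*0 = 0)
14643 - y(5, -2 - 1*(-2))/(-169 - 642) = 14643 - 0/(-169 - 642) = 14643 - 0/(-811) = 14643 - (-1)*0/811 = 14643 - 1*0 = 14643 + 0 = 14643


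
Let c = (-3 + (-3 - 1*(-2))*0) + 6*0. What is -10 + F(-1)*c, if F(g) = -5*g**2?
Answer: 5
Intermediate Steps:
c = -3 (c = (-3 + (-3 + 2)*0) + 0 = (-3 - 1*0) + 0 = (-3 + 0) + 0 = -3 + 0 = -3)
-10 + F(-1)*c = -10 - 5*(-1)**2*(-3) = -10 - 5*1*(-3) = -10 - 5*(-3) = -10 + 15 = 5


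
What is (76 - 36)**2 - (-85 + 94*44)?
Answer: -2451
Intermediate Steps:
(76 - 36)**2 - (-85 + 94*44) = 40**2 - (-85 + 4136) = 1600 - 1*4051 = 1600 - 4051 = -2451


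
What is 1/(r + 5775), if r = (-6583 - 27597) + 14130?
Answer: -1/14275 ≈ -7.0053e-5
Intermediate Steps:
r = -20050 (r = -34180 + 14130 = -20050)
1/(r + 5775) = 1/(-20050 + 5775) = 1/(-14275) = -1/14275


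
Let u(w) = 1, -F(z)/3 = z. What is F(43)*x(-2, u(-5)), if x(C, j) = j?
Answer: -129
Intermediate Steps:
F(z) = -3*z
F(43)*x(-2, u(-5)) = -3*43*1 = -129*1 = -129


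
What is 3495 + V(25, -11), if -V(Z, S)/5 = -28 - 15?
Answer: 3710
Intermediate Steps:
V(Z, S) = 215 (V(Z, S) = -5*(-28 - 15) = -5*(-43) = 215)
3495 + V(25, -11) = 3495 + 215 = 3710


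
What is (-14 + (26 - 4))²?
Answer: 64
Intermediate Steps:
(-14 + (26 - 4))² = (-14 + 22)² = 8² = 64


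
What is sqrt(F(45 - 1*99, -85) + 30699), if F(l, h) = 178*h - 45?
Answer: 2*sqrt(3881) ≈ 124.60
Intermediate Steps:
F(l, h) = -45 + 178*h
sqrt(F(45 - 1*99, -85) + 30699) = sqrt((-45 + 178*(-85)) + 30699) = sqrt((-45 - 15130) + 30699) = sqrt(-15175 + 30699) = sqrt(15524) = 2*sqrt(3881)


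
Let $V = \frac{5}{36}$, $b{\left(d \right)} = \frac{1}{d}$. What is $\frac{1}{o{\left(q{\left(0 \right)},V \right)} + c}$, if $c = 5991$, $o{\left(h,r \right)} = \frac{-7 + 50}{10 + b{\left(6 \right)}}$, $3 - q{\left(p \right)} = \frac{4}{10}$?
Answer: $\frac{61}{365709} \approx 0.0001668$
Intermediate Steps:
$q{\left(p \right)} = \frac{13}{5}$ ($q{\left(p \right)} = 3 - \frac{4}{10} = 3 - 4 \cdot \frac{1}{10} = 3 - \frac{2}{5} = \frac{13}{5}$)
$V = \frac{5}{36}$ ($V = 5 \cdot \frac{1}{36} = \frac{5}{36} \approx 0.13889$)
$o{\left(h,r \right)} = \frac{258}{61}$ ($o{\left(h,r \right)} = \frac{-7 + 50}{10 + \frac{1}{6}} = \frac{43}{10 + \frac{1}{6}} = \frac{43}{\frac{61}{6}} = 43 \cdot \frac{6}{61} = \frac{258}{61}$)
$\frac{1}{o{\left(q{\left(0 \right)},V \right)} + c} = \frac{1}{\frac{258}{61} + 5991} = \frac{1}{\frac{365709}{61}} = \frac{61}{365709}$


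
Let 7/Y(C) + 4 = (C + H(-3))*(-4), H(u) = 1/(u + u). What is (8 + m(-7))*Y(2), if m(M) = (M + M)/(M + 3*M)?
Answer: -21/4 ≈ -5.2500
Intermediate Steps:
H(u) = 1/(2*u)
Y(C) = 7/(-10/3 - 4*C) (Y(C) = 7/(-4 + (C + (1/2)/(-3))*(-4)) = 7/(-4 + (C + (1/2)*(-1/3))*(-4)) = 7/(-4 + (C - 1/6)*(-4)) = 7/(-4 + (-1/6 + C)*(-4)) = 7/(-4 + (2/3 - 4*C)) = 7/(-10/3 - 4*C))
m(M) = 1/2 (m(M) = (2*M)/((4*M)) = (2*M)*(1/(4*M)) = 1/2)
(8 + m(-7))*Y(2) = (8 + 1/2)*(-21/(10 + 12*2)) = 17*(-21/(10 + 24))/2 = 17*(-21/34)/2 = 17*(-21*1/34)/2 = (17/2)*(-21/34) = -21/4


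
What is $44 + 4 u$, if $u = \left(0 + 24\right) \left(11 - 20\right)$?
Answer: $-820$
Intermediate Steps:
$u = -216$ ($u = 24 \left(-9\right) = -216$)
$44 + 4 u = 44 + 4 \left(-216\right) = 44 - 864 = -820$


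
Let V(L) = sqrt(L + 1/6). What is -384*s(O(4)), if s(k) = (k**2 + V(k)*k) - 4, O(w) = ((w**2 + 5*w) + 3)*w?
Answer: -9343488 - 9984*sqrt(5622) ≈ -1.0092e+7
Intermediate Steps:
V(L) = sqrt(1/6 + L) (V(L) = sqrt(L + 1/6) = sqrt(1/6 + L))
O(w) = w*(3 + w**2 + 5*w) (O(w) = (3 + w**2 + 5*w)*w = w*(3 + w**2 + 5*w))
s(k) = -4 + k**2 + k*sqrt(6 + 36*k)/6 (s(k) = (k**2 + (sqrt(6 + 36*k)/6)*k) - 4 = (k**2 + k*sqrt(6 + 36*k)/6) - 4 = -4 + k**2 + k*sqrt(6 + 36*k)/6)
-384*s(O(4)) = -384*(-4 + (4*(3 + 4**2 + 5*4))**2 + (4*(3 + 4**2 + 5*4))*sqrt(6 + 36*(4*(3 + 4**2 + 5*4)))/6) = -384*(-4 + (4*(3 + 16 + 20))**2 + (4*(3 + 16 + 20))*sqrt(6 + 36*(4*(3 + 16 + 20)))/6) = -384*(-4 + (4*39)**2 + (4*39)*sqrt(6 + 36*(4*39))/6) = -384*(-4 + 156**2 + (1/6)*156*sqrt(6 + 36*156)) = -384*(-4 + 24336 + (1/6)*156*sqrt(6 + 5616)) = -384*(-4 + 24336 + (1/6)*156*sqrt(5622)) = -384*(-4 + 24336 + 26*sqrt(5622)) = -384*(24332 + 26*sqrt(5622)) = -9343488 - 9984*sqrt(5622)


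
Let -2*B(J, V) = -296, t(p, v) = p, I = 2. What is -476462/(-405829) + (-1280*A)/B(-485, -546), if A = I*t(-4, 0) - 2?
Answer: 1316281894/15015673 ≈ 87.661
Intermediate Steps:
B(J, V) = 148 (B(J, V) = -1/2*(-296) = 148)
A = -10 (A = 2*(-4) - 2 = -8 - 2 = -10)
-476462/(-405829) + (-1280*A)/B(-485, -546) = -476462/(-405829) - 1280*(-10)/148 = -476462*(-1/405829) + 12800*(1/148) = 476462/405829 + 3200/37 = 1316281894/15015673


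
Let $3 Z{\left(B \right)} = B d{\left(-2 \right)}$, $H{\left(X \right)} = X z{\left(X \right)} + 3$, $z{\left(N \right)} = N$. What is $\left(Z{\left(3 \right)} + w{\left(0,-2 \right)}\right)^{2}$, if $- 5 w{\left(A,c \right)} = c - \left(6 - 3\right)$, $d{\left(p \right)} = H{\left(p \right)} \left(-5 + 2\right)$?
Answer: $400$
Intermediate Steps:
$H{\left(X \right)} = 3 + X^{2}$ ($H{\left(X \right)} = X X + 3 = X^{2} + 3 = 3 + X^{2}$)
$d{\left(p \right)} = -9 - 3 p^{2}$ ($d{\left(p \right)} = \left(3 + p^{2}\right) \left(-5 + 2\right) = \left(3 + p^{2}\right) \left(-3\right) = -9 - 3 p^{2}$)
$w{\left(A,c \right)} = \frac{3}{5} - \frac{c}{5}$ ($w{\left(A,c \right)} = - \frac{c - \left(6 - 3\right)}{5} = - \frac{c - 3}{5} = - \frac{-3 + c}{5} = \frac{3}{5} - \frac{c}{5}$)
$Z{\left(B \right)} = - 7 B$ ($Z{\left(B \right)} = \frac{B \left(-9 - 3 \left(-2\right)^{2}\right)}{3} = \frac{B \left(-9 - 12\right)}{3} = \frac{B \left(-21\right)}{3} = \frac{\left(-21\right) B}{3} = - 7 B$)
$\left(Z{\left(3 \right)} + w{\left(0,-2 \right)}\right)^{2} = \left(\left(-7\right) 3 + \left(\frac{3}{5} - - \frac{2}{5}\right)\right)^{2} = \left(-21 + \left(\frac{3}{5} + \frac{2}{5}\right)\right)^{2} = \left(-21 + 1\right)^{2} = \left(-20\right)^{2} = 400$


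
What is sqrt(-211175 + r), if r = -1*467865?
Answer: 8*I*sqrt(10610) ≈ 824.04*I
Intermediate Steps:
r = -467865
sqrt(-211175 + r) = sqrt(-211175 - 467865) = sqrt(-679040) = 8*I*sqrt(10610)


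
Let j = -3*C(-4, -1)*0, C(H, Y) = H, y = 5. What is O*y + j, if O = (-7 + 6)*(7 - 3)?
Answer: -20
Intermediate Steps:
j = 0 (j = -3*(-4)*0 = 12*0 = 0)
O = -4 (O = -1*4 = -4)
O*y + j = -4*5 + 0 = -20 + 0 = -20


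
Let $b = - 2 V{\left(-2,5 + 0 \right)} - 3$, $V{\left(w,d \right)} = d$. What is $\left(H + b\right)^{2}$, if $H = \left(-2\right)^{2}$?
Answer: $81$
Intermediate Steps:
$b = -13$ ($b = - 2 \left(5 + 0\right) - 3 = \left(-2\right) 5 - 3 = -10 - 3 = -13$)
$H = 4$
$\left(H + b\right)^{2} = \left(4 - 13\right)^{2} = \left(-9\right)^{2} = 81$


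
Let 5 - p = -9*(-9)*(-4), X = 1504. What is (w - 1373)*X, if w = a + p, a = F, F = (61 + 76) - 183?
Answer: -1639360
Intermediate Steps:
p = 329 (p = 5 - (-9*(-9))*(-4) = 5 - 81*(-4) = 5 - 1*(-324) = 5 + 324 = 329)
F = -46 (F = 137 - 183 = -46)
a = -46
w = 283 (w = -46 + 329 = 283)
(w - 1373)*X = (283 - 1373)*1504 = -1090*1504 = -1639360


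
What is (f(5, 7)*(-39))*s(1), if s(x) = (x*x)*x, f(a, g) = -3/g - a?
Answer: 1482/7 ≈ 211.71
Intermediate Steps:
f(a, g) = -a - 3/g
s(x) = x³ (s(x) = x²*x = x³)
(f(5, 7)*(-39))*s(1) = ((-1*5 - 3/7)*(-39))*1³ = ((-5 - 3*⅐)*(-39))*1 = ((-5 - 3/7)*(-39))*1 = -38/7*(-39)*1 = (1482/7)*1 = 1482/7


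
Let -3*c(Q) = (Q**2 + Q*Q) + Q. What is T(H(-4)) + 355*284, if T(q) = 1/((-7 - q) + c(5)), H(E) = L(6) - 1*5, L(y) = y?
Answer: 7964777/79 ≈ 1.0082e+5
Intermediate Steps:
H(E) = 1 (H(E) = 6 - 1*5 = 6 - 5 = 1)
c(Q) = -2*Q**2/3 - Q/3 (c(Q) = -((Q**2 + Q*Q) + Q)/3 = -((Q**2 + Q**2) + Q)/3 = -(2*Q**2 + Q)/3 = -(Q + 2*Q**2)/3 = -2*Q**2/3 - Q/3)
T(q) = 1/(-76/3 - q) (T(q) = 1/((-7 - q) - 1/3*5*(1 + 2*5)) = 1/((-7 - q) - 1/3*5*(1 + 10)) = 1/((-7 - q) - 1/3*5*11) = 1/((-7 - q) - 55/3) = 1/(-76/3 - q))
T(H(-4)) + 355*284 = -3/(76 + 3*1) + 355*284 = -3/(76 + 3) + 100820 = -3/79 + 100820 = 7964777/79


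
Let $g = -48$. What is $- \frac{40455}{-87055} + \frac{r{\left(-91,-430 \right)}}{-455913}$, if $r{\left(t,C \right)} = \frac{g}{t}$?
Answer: $\frac{111893081275}{240783004371} \approx 0.4647$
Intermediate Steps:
$r{\left(t,C \right)} = - \frac{48}{t}$
$- \frac{40455}{-87055} + \frac{r{\left(-91,-430 \right)}}{-455913} = - \frac{40455}{-87055} + \frac{\left(-48\right) \frac{1}{-91}}{-455913} = \left(-40455\right) \left(- \frac{1}{87055}\right) + \left(-48\right) \left(- \frac{1}{91}\right) \left(- \frac{1}{455913}\right) = \frac{8091}{17411} + \frac{48}{91} \left(- \frac{1}{455913}\right) = \frac{8091}{17411} - \frac{16}{13829361} = \frac{111893081275}{240783004371}$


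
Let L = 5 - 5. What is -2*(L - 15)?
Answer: 30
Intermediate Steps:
L = 0
-2*(L - 15) = -2*(0 - 15) = -2*(-15) = 30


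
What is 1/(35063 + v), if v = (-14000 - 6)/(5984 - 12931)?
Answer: 6947/243596667 ≈ 2.8518e-5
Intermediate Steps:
v = 14006/6947 (v = -14006/(-6947) = -14006*(-1/6947) = 14006/6947 ≈ 2.0161)
1/(35063 + v) = 1/(35063 + 14006/6947) = 1/(243596667/6947) = 6947/243596667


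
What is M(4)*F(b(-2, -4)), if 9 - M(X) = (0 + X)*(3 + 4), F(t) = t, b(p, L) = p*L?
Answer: -152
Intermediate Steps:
b(p, L) = L*p
M(X) = 9 - 7*X (M(X) = 9 - (0 + X)*(3 + 4) = 9 - X*7 = 9 - 7*X)
M(4)*F(b(-2, -4)) = (9 - 7*4)*(-4*(-2)) = (9 - 28)*8 = -19*8 = -152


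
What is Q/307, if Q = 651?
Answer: 651/307 ≈ 2.1205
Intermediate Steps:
Q/307 = 651/307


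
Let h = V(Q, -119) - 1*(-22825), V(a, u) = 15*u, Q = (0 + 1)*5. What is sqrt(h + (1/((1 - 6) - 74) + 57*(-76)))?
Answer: 3*sqrt(11586061)/79 ≈ 129.26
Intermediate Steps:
Q = 5 (Q = 1*5 = 5)
h = 21040 (h = 15*(-119) - 1*(-22825) = -1785 + 22825 = 21040)
sqrt(h + (1/((1 - 6) - 74) + 57*(-76))) = sqrt(21040 + (1/((1 - 6) - 74) + 57*(-76))) = sqrt(21040 + (1/(-5 - 74) - 4332)) = sqrt(21040 + (1/(-79) - 4332)) = sqrt(21040 + (-1/79 - 4332)) = sqrt(21040 - 342229/79) = sqrt(1319931/79) = 3*sqrt(11586061)/79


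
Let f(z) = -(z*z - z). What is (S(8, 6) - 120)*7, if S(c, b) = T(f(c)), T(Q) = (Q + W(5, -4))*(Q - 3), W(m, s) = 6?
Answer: 19810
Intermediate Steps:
f(z) = z - z² (f(z) = -(z² - z) = z - z²)
T(Q) = (-3 + Q)*(6 + Q) (T(Q) = (Q + 6)*(Q - 3) = (6 + Q)*(-3 + Q) = (-3 + Q)*(6 + Q))
S(c, b) = -18 + c²*(1 - c)² + 3*c*(1 - c) (S(c, b) = -18 + (c*(1 - c))² + 3*(c*(1 - c)) = -18 + c²*(1 - c)² + 3*c*(1 - c))
(S(8, 6) - 120)*7 = ((-18 + 8²*(-1 + 8)² - 3*8*(-1 + 8)) - 120)*7 = ((-18 + 64*7² - 3*8*7) - 120)*7 = ((-18 + 64*49 - 168) - 120)*7 = ((-18 + 3136 - 168) - 120)*7 = (2950 - 120)*7 = 2830*7 = 19810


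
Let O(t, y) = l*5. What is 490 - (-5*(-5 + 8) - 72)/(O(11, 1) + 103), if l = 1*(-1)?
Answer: 48107/98 ≈ 490.89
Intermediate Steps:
l = -1
O(t, y) = -5 (O(t, y) = -1*5 = -5)
490 - (-5*(-5 + 8) - 72)/(O(11, 1) + 103) = 490 - (-5*(-5 + 8) - 72)/(-5 + 103) = 490 - (-5*3 - 72)/98 = 490 - (-15 - 72)/98 = 490 - (-87)/98 = 490 - 1*(-87/98) = 490 + 87/98 = 48107/98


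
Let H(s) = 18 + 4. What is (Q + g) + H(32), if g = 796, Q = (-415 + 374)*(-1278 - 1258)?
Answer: 104794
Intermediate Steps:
H(s) = 22
Q = 103976 (Q = -41*(-2536) = 103976)
(Q + g) + H(32) = (103976 + 796) + 22 = 104772 + 22 = 104794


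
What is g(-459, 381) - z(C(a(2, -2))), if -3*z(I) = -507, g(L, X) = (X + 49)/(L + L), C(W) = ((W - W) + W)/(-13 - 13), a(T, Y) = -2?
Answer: -77786/459 ≈ -169.47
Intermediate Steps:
C(W) = -W/26 (C(W) = (0 + W)/(-26) = W*(-1/26) = -W/26)
g(L, X) = (49 + X)/(2*L) (g(L, X) = (49 + X)/((2*L)) = (49 + X)*(1/(2*L)) = (49 + X)/(2*L))
z(I) = 169 (z(I) = -1/3*(-507) = 169)
g(-459, 381) - z(C(a(2, -2))) = (1/2)*(49 + 381)/(-459) - 1*169 = (1/2)*(-1/459)*430 - 169 = -215/459 - 169 = -77786/459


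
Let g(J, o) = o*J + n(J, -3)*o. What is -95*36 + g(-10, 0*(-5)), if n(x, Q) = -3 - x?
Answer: -3420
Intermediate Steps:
g(J, o) = J*o + o*(-3 - J) (g(J, o) = o*J + (-3 - J)*o = J*o + o*(-3 - J))
-95*36 + g(-10, 0*(-5)) = -95*36 - 0*(-5) = -3420 - 3*0 = -3420 + 0 = -3420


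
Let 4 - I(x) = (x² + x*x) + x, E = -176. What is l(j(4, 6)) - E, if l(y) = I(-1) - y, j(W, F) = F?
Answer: 173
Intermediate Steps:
I(x) = 4 - x - 2*x² (I(x) = 4 - ((x² + x*x) + x) = 4 - ((x² + x²) + x) = 4 - (2*x² + x) = 4 - (x + 2*x²) = 4 + (-x - 2*x²) = 4 - x - 2*x²)
l(y) = 3 - y (l(y) = (4 - 1*(-1) - 2*(-1)²) - y = (4 + 1 - 2*1) - y = (4 + 1 - 2) - y = 3 - y)
l(j(4, 6)) - E = (3 - 1*6) - 1*(-176) = (3 - 6) + 176 = -3 + 176 = 173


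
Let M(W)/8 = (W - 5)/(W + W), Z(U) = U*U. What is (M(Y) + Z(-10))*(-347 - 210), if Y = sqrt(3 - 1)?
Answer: -57928 + 5570*sqrt(2) ≈ -50051.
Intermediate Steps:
Z(U) = U**2
Y = sqrt(2) ≈ 1.4142
M(W) = 4*(-5 + W)/W (M(W) = 8*((W - 5)/(W + W)) = 8*((-5 + W)/((2*W))) = 8*((-5 + W)*(1/(2*W))) = 8*((-5 + W)/(2*W)) = 4*(-5 + W)/W)
(M(Y) + Z(-10))*(-347 - 210) = ((4 - 20*sqrt(2)/2) + (-10)**2)*(-347 - 210) = ((4 - 10*sqrt(2)) + 100)*(-557) = (104 - 10*sqrt(2))*(-557) = -57928 + 5570*sqrt(2)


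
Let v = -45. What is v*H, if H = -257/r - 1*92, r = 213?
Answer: 297795/71 ≈ 4194.3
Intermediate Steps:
H = -19853/213 (H = -257/213 - 1*92 = -257*1/213 - 92 = -257/213 - 92 = -19853/213 ≈ -93.207)
v*H = -45*(-19853/213) = 297795/71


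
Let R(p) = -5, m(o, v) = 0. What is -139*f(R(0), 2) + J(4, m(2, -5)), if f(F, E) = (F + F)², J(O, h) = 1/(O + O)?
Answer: -111199/8 ≈ -13900.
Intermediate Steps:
J(O, h) = 1/(2*O)
f(F, E) = 4*F² (f(F, E) = (2*F)² = 4*F²)
-139*f(R(0), 2) + J(4, m(2, -5)) = -556*(-5)² + (½)/4 = -556*25 + (½)*(¼) = -139*100 + ⅛ = -13900 + ⅛ = -111199/8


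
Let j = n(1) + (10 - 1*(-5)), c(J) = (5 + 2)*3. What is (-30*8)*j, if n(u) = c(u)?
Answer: -8640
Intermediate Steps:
c(J) = 21 (c(J) = 7*3 = 21)
n(u) = 21
j = 36 (j = 21 + (10 - 1*(-5)) = 21 + (10 + 5) = 21 + 15 = 36)
(-30*8)*j = -30*8*36 = -240*36 = -8640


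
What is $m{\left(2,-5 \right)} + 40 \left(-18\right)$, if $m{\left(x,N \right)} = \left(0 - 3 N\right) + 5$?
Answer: $-700$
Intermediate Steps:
$m{\left(x,N \right)} = 5 - 3 N$ ($m{\left(x,N \right)} = - 3 N + 5 = 5 - 3 N$)
$m{\left(2,-5 \right)} + 40 \left(-18\right) = \left(5 - -15\right) + 40 \left(-18\right) = \left(5 + 15\right) - 720 = 20 - 720 = -700$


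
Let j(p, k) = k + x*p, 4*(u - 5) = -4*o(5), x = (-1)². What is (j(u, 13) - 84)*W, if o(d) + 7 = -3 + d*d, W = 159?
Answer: -12879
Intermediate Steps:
o(d) = -10 + d² (o(d) = -7 + (-3 + d*d) = -7 + (-3 + d²) = -10 + d²)
x = 1
u = -10 (u = 5 + (-4*(-10 + 5²))/4 = 5 + (-4*(-10 + 25))/4 = 5 + (-4*15)/4 = 5 + (¼)*(-60) = 5 - 15 = -10)
j(p, k) = k + p (j(p, k) = k + 1*p = k + p)
(j(u, 13) - 84)*W = ((13 - 10) - 84)*159 = (3 - 84)*159 = -81*159 = -12879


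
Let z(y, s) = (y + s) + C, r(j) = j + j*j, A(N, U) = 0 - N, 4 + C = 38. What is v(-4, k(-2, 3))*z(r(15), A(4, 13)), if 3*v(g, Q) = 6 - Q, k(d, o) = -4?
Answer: 900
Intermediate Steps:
C = 34 (C = -4 + 38 = 34)
A(N, U) = -N
r(j) = j + j²
v(g, Q) = 2 - Q/3 (v(g, Q) = (6 - Q)/3 = 2 - Q/3)
z(y, s) = 34 + s + y (z(y, s) = (y + s) + 34 = (s + y) + 34 = 34 + s + y)
v(-4, k(-2, 3))*z(r(15), A(4, 13)) = (2 - ⅓*(-4))*(34 - 1*4 + 15*(1 + 15)) = (2 + 4/3)*(34 - 4 + 15*16) = 10*(34 - 4 + 240)/3 = (10/3)*270 = 900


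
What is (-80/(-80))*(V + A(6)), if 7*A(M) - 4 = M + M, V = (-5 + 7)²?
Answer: 44/7 ≈ 6.2857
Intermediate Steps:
V = 4 (V = 2² = 4)
A(M) = 4/7 + 2*M/7 (A(M) = 4/7 + (M + M)/7 = 4/7 + (2*M)/7 = 4/7 + 2*M/7)
(-80/(-80))*(V + A(6)) = (-80/(-80))*(4 + (4/7 + (2/7)*6)) = (-80*(-1/80))*(4 + (4/7 + 12/7)) = 1*(4 + 16/7) = 1*(44/7) = 44/7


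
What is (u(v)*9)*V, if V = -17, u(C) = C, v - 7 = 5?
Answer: -1836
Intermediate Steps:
v = 12 (v = 7 + 5 = 12)
(u(v)*9)*V = (12*9)*(-17) = 108*(-17) = -1836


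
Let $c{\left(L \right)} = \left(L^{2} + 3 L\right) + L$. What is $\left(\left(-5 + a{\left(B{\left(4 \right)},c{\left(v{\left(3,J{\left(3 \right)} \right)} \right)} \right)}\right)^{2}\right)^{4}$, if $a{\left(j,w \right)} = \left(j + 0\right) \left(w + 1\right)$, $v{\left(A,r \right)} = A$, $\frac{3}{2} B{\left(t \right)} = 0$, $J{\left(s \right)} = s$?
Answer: $390625$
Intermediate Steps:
$B{\left(t \right)} = 0$ ($B{\left(t \right)} = \frac{2}{3} \cdot 0 = 0$)
$c{\left(L \right)} = L^{2} + 4 L$
$a{\left(j,w \right)} = j \left(1 + w\right)$
$\left(\left(-5 + a{\left(B{\left(4 \right)},c{\left(v{\left(3,J{\left(3 \right)} \right)} \right)} \right)}\right)^{2}\right)^{4} = \left(\left(-5 + 0 \left(1 + 3 \left(4 + 3\right)\right)\right)^{2}\right)^{4} = \left(\left(-5 + 0 \left(1 + 3 \cdot 7\right)\right)^{2}\right)^{4} = \left(\left(-5 + 0 \left(1 + 21\right)\right)^{2}\right)^{4} = \left(\left(-5 + 0 \cdot 22\right)^{2}\right)^{4} = \left(\left(-5 + 0\right)^{2}\right)^{4} = \left(\left(-5\right)^{2}\right)^{4} = 25^{4} = 390625$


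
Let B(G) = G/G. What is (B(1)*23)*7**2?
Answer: 1127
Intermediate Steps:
B(G) = 1
(B(1)*23)*7**2 = (1*23)*7**2 = 23*49 = 1127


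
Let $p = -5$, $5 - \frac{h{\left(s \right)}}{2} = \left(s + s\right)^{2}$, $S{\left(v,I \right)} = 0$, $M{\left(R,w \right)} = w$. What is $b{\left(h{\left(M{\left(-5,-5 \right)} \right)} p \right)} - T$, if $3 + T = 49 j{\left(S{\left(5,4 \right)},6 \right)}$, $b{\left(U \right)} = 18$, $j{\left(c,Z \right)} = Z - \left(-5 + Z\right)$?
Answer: $-224$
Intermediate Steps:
$h{\left(s \right)} = 10 - 8 s^{2}$ ($h{\left(s \right)} = 10 - 2 \left(s + s\right)^{2} = 10 - 2 \left(2 s\right)^{2} = 10 - 2 \cdot 4 s^{2} = 10 - 8 s^{2}$)
$j{\left(c,Z \right)} = 5$
$T = 242$ ($T = -3 + 49 \cdot 5 = -3 + 245 = 242$)
$b{\left(h{\left(M{\left(-5,-5 \right)} \right)} p \right)} - T = 18 - 242 = -224$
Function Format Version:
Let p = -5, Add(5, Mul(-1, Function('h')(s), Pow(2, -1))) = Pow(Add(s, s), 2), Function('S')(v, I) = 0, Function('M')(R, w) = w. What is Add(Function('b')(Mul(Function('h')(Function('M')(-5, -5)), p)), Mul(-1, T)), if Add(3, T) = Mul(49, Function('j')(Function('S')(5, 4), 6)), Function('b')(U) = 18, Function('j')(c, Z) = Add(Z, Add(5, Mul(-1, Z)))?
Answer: -224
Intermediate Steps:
Function('h')(s) = Add(10, Mul(-8, Pow(s, 2))) (Function('h')(s) = Add(10, Mul(-2, Pow(Add(s, s), 2))) = Add(10, Mul(-2, Pow(Mul(2, s), 2))) = Add(10, Mul(-2, Mul(4, Pow(s, 2)))) = Add(10, Mul(-8, Pow(s, 2))))
Function('j')(c, Z) = 5
T = 242 (T = Add(-3, Mul(49, 5)) = Add(-3, 245) = 242)
Add(Function('b')(Mul(Function('h')(Function('M')(-5, -5)), p)), Mul(-1, T)) = Add(18, Mul(-1, 242)) = Add(18, -242) = -224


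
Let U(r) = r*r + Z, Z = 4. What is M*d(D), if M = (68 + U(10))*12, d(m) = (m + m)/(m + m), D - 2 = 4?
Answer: 2064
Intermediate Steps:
D = 6 (D = 2 + 4 = 6)
U(r) = 4 + r**2 (U(r) = r*r + 4 = r**2 + 4 = 4 + r**2)
d(m) = 1 (d(m) = (2*m)/((2*m)) = (2*m)*(1/(2*m)) = 1)
M = 2064 (M = (68 + (4 + 10**2))*12 = (68 + (4 + 100))*12 = (68 + 104)*12 = 172*12 = 2064)
M*d(D) = 2064*1 = 2064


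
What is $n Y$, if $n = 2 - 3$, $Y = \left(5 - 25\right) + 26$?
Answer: $-6$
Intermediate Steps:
$Y = 6$ ($Y = -20 + 26 = 6$)
$n = -1$ ($n = 2 - 3 = -1$)
$n Y = \left(-1\right) 6 = -6$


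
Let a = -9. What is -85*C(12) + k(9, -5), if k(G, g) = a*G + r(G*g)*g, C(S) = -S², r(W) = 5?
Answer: 12134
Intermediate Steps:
k(G, g) = -9*G + 5*g
-85*C(12) + k(9, -5) = -(-85)*12² + (-9*9 + 5*(-5)) = -(-85)*144 + (-81 - 25) = -85*(-144) - 106 = 12240 - 106 = 12134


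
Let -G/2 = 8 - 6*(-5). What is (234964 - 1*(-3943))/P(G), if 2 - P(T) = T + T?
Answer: 238907/154 ≈ 1551.3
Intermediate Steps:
G = -76 (G = -2*(8 - 6*(-5)) = -2*(8 + 30) = -2*38 = -76)
P(T) = 2 - 2*T (P(T) = 2 - (T + T) = 2 - 2*T)
(234964 - 1*(-3943))/P(G) = (234964 - 1*(-3943))/(2 - 2*(-76)) = (234964 + 3943)/(2 + 152) = 238907/154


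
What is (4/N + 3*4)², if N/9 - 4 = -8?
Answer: 11449/81 ≈ 141.35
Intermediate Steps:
N = -36 (N = 36 + 9*(-8) = 36 - 72 = -36)
(4/N + 3*4)² = (4/(-36) + 3*4)² = (4*(-1/36) + 12)² = (-⅑ + 12)² = (107/9)² = 11449/81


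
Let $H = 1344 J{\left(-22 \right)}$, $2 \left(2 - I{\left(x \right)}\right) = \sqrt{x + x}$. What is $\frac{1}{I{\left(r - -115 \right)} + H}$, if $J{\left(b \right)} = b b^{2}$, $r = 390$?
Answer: $- \frac{5724364}{81920858011139} + \frac{\sqrt{1010}}{409604290055695} \approx -6.9877 \cdot 10^{-8}$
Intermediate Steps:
$J{\left(b \right)} = b^{3}$
$I{\left(x \right)} = 2 - \frac{\sqrt{2} \sqrt{x}}{2}$ ($I{\left(x \right)} = 2 - \frac{\sqrt{x + x}}{2} = 2 - \frac{\sqrt{2 x}}{2} = 2 - \frac{\sqrt{2} \sqrt{x}}{2}$)
$H = -14310912$ ($H = 1344 \left(-22\right)^{3} = 1344 \left(-10648\right) = -14310912$)
$\frac{1}{I{\left(r - -115 \right)} + H} = \frac{1}{\left(2 - \frac{\sqrt{2} \sqrt{390 - -115}}{2}\right) - 14310912} = \frac{1}{\left(2 - \frac{\sqrt{2} \sqrt{390 + 115}}{2}\right) - 14310912} = \frac{1}{\left(2 - \frac{\sqrt{2} \sqrt{505}}{2}\right) - 14310912} = \frac{1}{\left(2 - \frac{\sqrt{1010}}{2}\right) - 14310912} = \frac{1}{-14310910 - \frac{\sqrt{1010}}{2}}$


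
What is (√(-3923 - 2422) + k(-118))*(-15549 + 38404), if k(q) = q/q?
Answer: 22855 + 68565*I*√705 ≈ 22855.0 + 1.8205e+6*I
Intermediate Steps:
k(q) = 1
(√(-3923 - 2422) + k(-118))*(-15549 + 38404) = (√(-3923 - 2422) + 1)*(-15549 + 38404) = (√(-6345) + 1)*22855 = (3*I*√705 + 1)*22855 = (1 + 3*I*√705)*22855 = 22855 + 68565*I*√705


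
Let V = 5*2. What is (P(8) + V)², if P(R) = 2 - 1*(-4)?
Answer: 256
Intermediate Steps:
P(R) = 6 (P(R) = 2 + 4 = 6)
V = 10
(P(8) + V)² = (6 + 10)² = 16² = 256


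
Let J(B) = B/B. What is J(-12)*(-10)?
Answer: -10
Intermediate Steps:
J(B) = 1
J(-12)*(-10) = 1*(-10) = -10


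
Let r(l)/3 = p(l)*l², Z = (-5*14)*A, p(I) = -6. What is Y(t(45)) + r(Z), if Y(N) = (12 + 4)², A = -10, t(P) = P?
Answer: -8819744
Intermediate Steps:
Z = 700 (Z = -5*14*(-10) = -70*(-10) = 700)
Y(N) = 256 (Y(N) = 16² = 256)
r(l) = -18*l² (r(l) = 3*(-6*l²) = -18*l²)
Y(t(45)) + r(Z) = 256 - 18*700² = 256 - 18*490000 = 256 - 8820000 = -8819744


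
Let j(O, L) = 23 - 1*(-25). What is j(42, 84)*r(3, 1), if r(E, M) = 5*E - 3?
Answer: 576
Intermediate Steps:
j(O, L) = 48 (j(O, L) = 23 + 25 = 48)
r(E, M) = -3 + 5*E
j(42, 84)*r(3, 1) = 48*(-3 + 5*3) = 48*(-3 + 15) = 48*12 = 576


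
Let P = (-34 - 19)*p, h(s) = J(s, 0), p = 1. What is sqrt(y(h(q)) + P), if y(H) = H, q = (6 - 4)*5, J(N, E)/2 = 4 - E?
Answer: 3*I*sqrt(5) ≈ 6.7082*I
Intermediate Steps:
J(N, E) = 8 - 2*E (J(N, E) = 2*(4 - E) = 8 - 2*E)
q = 10 (q = 2*5 = 10)
h(s) = 8 (h(s) = 8 - 2*0 = 8 + 0 = 8)
P = -53 (P = (-34 - 19)*1 = -53*1 = -53)
sqrt(y(h(q)) + P) = sqrt(8 - 53) = sqrt(-45) = 3*I*sqrt(5)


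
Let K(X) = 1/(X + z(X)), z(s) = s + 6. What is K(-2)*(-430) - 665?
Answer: -880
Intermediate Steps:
z(s) = 6 + s
K(X) = 1/(6 + 2*X) (K(X) = 1/(X + (6 + X)) = 1/(6 + 2*X))
K(-2)*(-430) - 665 = (1/(2*(3 - 2)))*(-430) - 665 = ((½)/1)*(-430) - 665 = ((½)*1)*(-430) - 665 = (½)*(-430) - 665 = -215 - 665 = -880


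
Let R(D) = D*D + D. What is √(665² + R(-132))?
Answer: √459517 ≈ 677.88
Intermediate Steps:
R(D) = D + D² (R(D) = D² + D = D + D²)
√(665² + R(-132)) = √(665² - 132*(1 - 132)) = √(442225 - 132*(-131)) = √(442225 + 17292) = √459517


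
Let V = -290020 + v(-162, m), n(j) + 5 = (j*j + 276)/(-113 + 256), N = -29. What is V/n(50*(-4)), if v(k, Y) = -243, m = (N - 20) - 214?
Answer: -41507609/39561 ≈ -1049.2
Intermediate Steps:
m = -263 (m = (-29 - 20) - 214 = -49 - 214 = -263)
n(j) = -439/143 + j²/143 (n(j) = -5 + (j*j + 276)/(-113 + 256) = -5 + (j² + 276)/143 = -5 + (276 + j²)*(1/143) = -5 + (276/143 + j²/143) = -439/143 + j²/143)
V = -290263 (V = -290020 - 243 = -290263)
V/n(50*(-4)) = -290263/(-439/143 + (50*(-4))²/143) = -290263/(-439/143 + (1/143)*(-200)²) = -290263/(-439/143 + (1/143)*40000) = -290263/(-439/143 + 40000/143) = -290263/39561/143 = -290263*143/39561 = -41507609/39561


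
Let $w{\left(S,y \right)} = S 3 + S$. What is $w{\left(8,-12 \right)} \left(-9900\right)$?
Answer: $-316800$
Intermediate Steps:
$w{\left(S,y \right)} = 4 S$ ($w{\left(S,y \right)} = 3 S + S = 4 S$)
$w{\left(8,-12 \right)} \left(-9900\right) = 4 \cdot 8 \left(-9900\right) = 32 \left(-9900\right) = -316800$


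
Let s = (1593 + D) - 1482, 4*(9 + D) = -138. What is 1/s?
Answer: 2/135 ≈ 0.014815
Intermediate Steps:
D = -87/2 (D = -9 + (¼)*(-138) = -9 - 69/2 = -87/2 ≈ -43.500)
s = 135/2 (s = (1593 - 87/2) - 1482 = 3099/2 - 1482 = 135/2 ≈ 67.500)
1/s = 1/(135/2) = 2/135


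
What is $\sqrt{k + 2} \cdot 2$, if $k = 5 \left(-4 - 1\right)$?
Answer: $2 i \sqrt{23} \approx 9.5917 i$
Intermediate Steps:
$k = -25$ ($k = 5 \left(-5\right) = -25$)
$\sqrt{k + 2} \cdot 2 = \sqrt{-25 + 2} \cdot 2 = \sqrt{-23} \cdot 2 = i \sqrt{23} \cdot 2 = 2 i \sqrt{23}$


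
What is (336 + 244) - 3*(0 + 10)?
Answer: 550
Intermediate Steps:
(336 + 244) - 3*(0 + 10) = 580 - 3*10 = 580 - 30 = 550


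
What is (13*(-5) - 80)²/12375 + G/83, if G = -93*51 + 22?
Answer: -2267092/41085 ≈ -55.181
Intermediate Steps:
G = -4721 (G = -4743 + 22 = -4721)
(13*(-5) - 80)²/12375 + G/83 = (13*(-5) - 80)²/12375 - 4721/83 = (-65 - 80)²*(1/12375) - 4721*1/83 = (-145)²*(1/12375) - 4721/83 = 21025*(1/12375) - 4721/83 = 841/495 - 4721/83 = -2267092/41085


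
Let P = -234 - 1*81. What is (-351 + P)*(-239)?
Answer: 159174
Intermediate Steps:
P = -315 (P = -234 - 81 = -315)
(-351 + P)*(-239) = (-351 - 315)*(-239) = -666*(-239) = 159174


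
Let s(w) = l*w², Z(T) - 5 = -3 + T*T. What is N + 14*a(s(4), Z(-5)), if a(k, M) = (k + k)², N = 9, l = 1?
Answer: 14345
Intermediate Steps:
Z(T) = 2 + T² (Z(T) = 5 + (-3 + T*T) = 5 + (-3 + T²) = 2 + T²)
s(w) = w² (s(w) = 1*w² = w²)
a(k, M) = 4*k² (a(k, M) = (2*k)² = 4*k²)
N + 14*a(s(4), Z(-5)) = 9 + 14*(4*(4²)²) = 9 + 14*(4*16²) = 9 + 14*(4*256) = 9 + 14*1024 = 9 + 14336 = 14345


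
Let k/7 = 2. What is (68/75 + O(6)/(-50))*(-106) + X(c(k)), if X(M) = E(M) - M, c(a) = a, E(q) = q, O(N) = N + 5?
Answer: -5459/75 ≈ -72.787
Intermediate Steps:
O(N) = 5 + N
k = 14 (k = 7*2 = 14)
X(M) = 0 (X(M) = M - M = 0)
(68/75 + O(6)/(-50))*(-106) + X(c(k)) = (68/75 + (5 + 6)/(-50))*(-106) + 0 = (68*(1/75) + 11*(-1/50))*(-106) + 0 = (68/75 - 11/50)*(-106) + 0 = (103/150)*(-106) + 0 = -5459/75 + 0 = -5459/75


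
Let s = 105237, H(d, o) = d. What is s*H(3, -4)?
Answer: 315711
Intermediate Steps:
s*H(3, -4) = 105237*3 = 315711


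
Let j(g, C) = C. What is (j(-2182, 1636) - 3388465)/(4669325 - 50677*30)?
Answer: -3386829/3149015 ≈ -1.0755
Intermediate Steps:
(j(-2182, 1636) - 3388465)/(4669325 - 50677*30) = (1636 - 3388465)/(4669325 - 50677*30) = -3386829/(4669325 - 1520310) = -3386829/3149015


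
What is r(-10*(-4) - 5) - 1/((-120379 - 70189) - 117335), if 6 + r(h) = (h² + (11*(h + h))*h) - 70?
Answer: 8651766398/307903 ≈ 28099.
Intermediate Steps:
r(h) = -76 + 23*h² (r(h) = -6 + ((h² + (11*(h + h))*h) - 70) = -6 + ((h² + (11*(2*h))*h) - 70) = -6 + ((h² + (22*h)*h) - 70) = -6 + ((h² + 22*h²) - 70) = -6 + (23*h² - 70) = -6 + (-70 + 23*h²) = -76 + 23*h²)
r(-10*(-4) - 5) - 1/((-120379 - 70189) - 117335) = (-76 + 23*(-10*(-4) - 5)²) - 1/((-120379 - 70189) - 117335) = (-76 + 23*(40 - 5)²) - 1/(-190568 - 117335) = (-76 + 23*35²) - 1/(-307903) = (-76 + 23*1225) - 1*(-1/307903) = (-76 + 28175) + 1/307903 = 28099 + 1/307903 = 8651766398/307903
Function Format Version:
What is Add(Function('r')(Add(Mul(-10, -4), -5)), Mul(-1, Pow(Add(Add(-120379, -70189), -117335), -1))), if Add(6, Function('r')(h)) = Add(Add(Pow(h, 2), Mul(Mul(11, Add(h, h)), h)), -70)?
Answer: Rational(8651766398, 307903) ≈ 28099.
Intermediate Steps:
Function('r')(h) = Add(-76, Mul(23, Pow(h, 2))) (Function('r')(h) = Add(-6, Add(Add(Pow(h, 2), Mul(Mul(11, Add(h, h)), h)), -70)) = Add(-6, Add(Add(Pow(h, 2), Mul(Mul(11, Mul(2, h)), h)), -70)) = Add(-6, Add(Add(Pow(h, 2), Mul(Mul(22, h), h)), -70)) = Add(-6, Add(Add(Pow(h, 2), Mul(22, Pow(h, 2))), -70)) = Add(-6, Add(Mul(23, Pow(h, 2)), -70)) = Add(-6, Add(-70, Mul(23, Pow(h, 2)))) = Add(-76, Mul(23, Pow(h, 2))))
Add(Function('r')(Add(Mul(-10, -4), -5)), Mul(-1, Pow(Add(Add(-120379, -70189), -117335), -1))) = Add(Add(-76, Mul(23, Pow(Add(Mul(-10, -4), -5), 2))), Mul(-1, Pow(Add(Add(-120379, -70189), -117335), -1))) = Add(Add(-76, Mul(23, Pow(Add(40, -5), 2))), Mul(-1, Pow(Add(-190568, -117335), -1))) = Add(Add(-76, Mul(23, Pow(35, 2))), Mul(-1, Pow(-307903, -1))) = Add(Add(-76, Mul(23, 1225)), Mul(-1, Rational(-1, 307903))) = Add(Add(-76, 28175), Rational(1, 307903)) = Add(28099, Rational(1, 307903)) = Rational(8651766398, 307903)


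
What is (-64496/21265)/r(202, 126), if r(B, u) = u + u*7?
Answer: -4031/1339695 ≈ -0.0030089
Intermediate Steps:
r(B, u) = 8*u (r(B, u) = u + 7*u = 8*u)
(-64496/21265)/r(202, 126) = (-64496/21265)/((8*126)) = -64496*1/21265/1008 = -64496/21265*1/1008 = -4031/1339695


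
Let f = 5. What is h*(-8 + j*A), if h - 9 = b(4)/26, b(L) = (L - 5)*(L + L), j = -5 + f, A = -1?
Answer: -904/13 ≈ -69.538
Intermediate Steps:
j = 0 (j = -5 + 5 = 0)
b(L) = 2*L*(-5 + L) (b(L) = (-5 + L)*(2*L) = 2*L*(-5 + L))
h = 113/13 (h = 9 + (2*4*(-5 + 4))/26 = 9 + (2*4*(-1))*(1/26) = 9 - 8*1/26 = 9 - 4/13 = 113/13 ≈ 8.6923)
h*(-8 + j*A) = 113*(-8 + 0*(-1))/13 = 113*(-8 + 0)/13 = (113/13)*(-8) = -904/13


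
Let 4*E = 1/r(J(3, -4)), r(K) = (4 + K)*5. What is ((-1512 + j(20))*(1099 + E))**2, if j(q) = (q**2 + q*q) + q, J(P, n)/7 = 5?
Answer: 21992662508388289/38025 ≈ 5.7837e+11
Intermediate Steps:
J(P, n) = 35 (J(P, n) = 7*5 = 35)
r(K) = 20 + 5*K
E = 1/780 (E = 1/(4*(20 + 5*35)) = 1/(4*(20 + 175)) = (1/4)/195 = (1/4)*(1/195) = 1/780 ≈ 0.0012821)
j(q) = q + 2*q**2 (j(q) = (q**2 + q**2) + q = 2*q**2 + q = q + 2*q**2)
((-1512 + j(20))*(1099 + E))**2 = ((-1512 + 20*(1 + 2*20))*(1099 + 1/780))**2 = ((-1512 + 20*(1 + 40))*(857221/780))**2 = ((-1512 + 20*41)*(857221/780))**2 = ((-1512 + 820)*(857221/780))**2 = (-692*857221/780)**2 = (-148299233/195)**2 = 21992662508388289/38025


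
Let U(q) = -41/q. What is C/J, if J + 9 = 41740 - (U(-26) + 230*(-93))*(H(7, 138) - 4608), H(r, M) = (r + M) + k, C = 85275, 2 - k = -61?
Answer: -123175/135875033 ≈ -0.00090653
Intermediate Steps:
k = 63 (k = 2 - 1*(-61) = 2 + 61 = 63)
H(r, M) = 63 + M + r (H(r, M) = (r + M) + 63 = (M + r) + 63 = 63 + M + r)
J = -1222875297/13 (J = -9 + (41740 - (-41/(-26) + 230*(-93))*((63 + 138 + 7) - 4608)) = -9 + (41740 - (-41*(-1/26) - 21390)*(208 - 4608)) = -9 + (41740 - (41/26 - 21390)*(-4400)) = -9 + (41740 - (-556099)*(-4400)/26) = -9 + (41740 - 1*1223417800/13) = -9 + (41740 - 1223417800/13) = -9 - 1222875180/13 = -1222875297/13 ≈ -9.4067e+7)
C/J = 85275/(-1222875297/13) = 85275*(-13/1222875297) = -123175/135875033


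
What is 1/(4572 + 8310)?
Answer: 1/12882 ≈ 7.7628e-5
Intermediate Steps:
1/(4572 + 8310) = 1/12882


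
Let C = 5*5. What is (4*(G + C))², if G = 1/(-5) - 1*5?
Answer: 156816/25 ≈ 6272.6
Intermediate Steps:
C = 25
G = -26/5 (G = -⅕ - 5 = -26/5 ≈ -5.2000)
(4*(G + C))² = (4*(-26/5 + 25))² = (4*(99/5))² = (396/5)² = 156816/25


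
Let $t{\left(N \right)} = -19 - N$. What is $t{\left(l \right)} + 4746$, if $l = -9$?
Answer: $4736$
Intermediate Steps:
$t{\left(l \right)} + 4746 = \left(-19 - -9\right) + 4746 = \left(-19 + 9\right) + 4746 = -10 + 4746 = 4736$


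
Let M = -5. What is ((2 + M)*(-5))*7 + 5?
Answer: 110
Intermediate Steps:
((2 + M)*(-5))*7 + 5 = ((2 - 5)*(-5))*7 + 5 = -3*(-5)*7 + 5 = 15*7 + 5 = 105 + 5 = 110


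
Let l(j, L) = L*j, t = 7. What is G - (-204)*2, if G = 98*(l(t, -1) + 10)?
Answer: 702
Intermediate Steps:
G = 294 (G = 98*(-1*7 + 10) = 98*(-7 + 10) = 98*3 = 294)
G - (-204)*2 = 294 - (-204)*2 = 294 - 1*(-408) = 294 + 408 = 702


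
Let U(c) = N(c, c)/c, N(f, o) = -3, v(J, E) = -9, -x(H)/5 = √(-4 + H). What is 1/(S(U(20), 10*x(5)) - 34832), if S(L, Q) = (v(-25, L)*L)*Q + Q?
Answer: -2/69899 ≈ -2.8613e-5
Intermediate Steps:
x(H) = -5*√(-4 + H)
U(c) = -3/c
S(L, Q) = Q - 9*L*Q (S(L, Q) = (-9*L)*Q + Q = -9*L*Q + Q = Q - 9*L*Q)
1/(S(U(20), 10*x(5)) - 34832) = 1/((10*(-5*√(-4 + 5)))*(1 - (-27)/20) - 34832) = 1/((10*(-5*√1))*(1 - (-27)/20) - 34832) = 1/((10*(-5*1))*(1 - 9*(-3/20)) - 34832) = 1/((10*(-5))*(1 + 27/20) - 34832) = 1/(-50*47/20 - 34832) = 1/(-235/2 - 34832) = 1/(-69899/2) = -2/69899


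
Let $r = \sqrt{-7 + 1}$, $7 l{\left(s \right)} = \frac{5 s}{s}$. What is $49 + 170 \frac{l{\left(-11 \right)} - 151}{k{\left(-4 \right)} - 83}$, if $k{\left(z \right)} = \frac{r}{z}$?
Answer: $\frac{27530841}{77161} - \frac{71536 i \sqrt{6}}{77161} \approx 356.8 - 2.2709 i$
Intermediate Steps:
$l{\left(s \right)} = \frac{5}{7}$ ($l{\left(s \right)} = \frac{5 s \frac{1}{s}}{7} = \frac{1}{7} \cdot 5 = \frac{5}{7}$)
$r = i \sqrt{6}$ ($r = \sqrt{-6} = i \sqrt{6} \approx 2.4495 i$)
$k{\left(z \right)} = \frac{i \sqrt{6}}{z}$
$49 + 170 \frac{l{\left(-11 \right)} - 151}{k{\left(-4 \right)} - 83} = 49 + 170 \frac{\frac{5}{7} - 151}{\frac{i \sqrt{6}}{-4} - 83} = 49 + 170 \left(- \frac{1052}{7 \left(i \sqrt{6} \left(- \frac{1}{4}\right) - 83\right)}\right) = 49 + 170 \left(- \frac{1052}{7 \left(- \frac{i \sqrt{6}}{4} - 83\right)}\right) = 49 + 170 \left(- \frac{1052}{7 \left(-83 - \frac{i \sqrt{6}}{4}\right)}\right) = 49 - \frac{178840}{7 \left(-83 - \frac{i \sqrt{6}}{4}\right)}$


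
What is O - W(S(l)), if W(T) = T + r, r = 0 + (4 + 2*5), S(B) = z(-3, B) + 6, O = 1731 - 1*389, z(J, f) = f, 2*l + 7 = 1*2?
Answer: 2649/2 ≈ 1324.5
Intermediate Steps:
l = -5/2 (l = -7/2 + (1*2)/2 = -7/2 + (½)*2 = -7/2 + 1 = -5/2 ≈ -2.5000)
O = 1342 (O = 1731 - 389 = 1342)
S(B) = 6 + B (S(B) = B + 6 = 6 + B)
r = 14 (r = 0 + (4 + 10) = 0 + 14 = 14)
W(T) = 14 + T (W(T) = T + 14 = 14 + T)
O - W(S(l)) = 1342 - (14 + (6 - 5/2)) = 1342 - (14 + 7/2) = 1342 - 1*35/2 = 1342 - 35/2 = 2649/2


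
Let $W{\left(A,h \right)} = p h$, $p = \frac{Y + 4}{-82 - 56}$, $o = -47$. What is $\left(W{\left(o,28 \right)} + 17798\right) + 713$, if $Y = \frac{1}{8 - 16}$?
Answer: $\frac{5108819}{276} \approx 18510.0$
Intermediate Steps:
$Y = - \frac{1}{8}$ ($Y = \frac{1}{-8} = - \frac{1}{8} \approx -0.125$)
$p = - \frac{31}{1104}$ ($p = \frac{- \frac{1}{8} + 4}{-82 - 56} = \frac{31}{8 \left(-138\right)} = \frac{31}{8} \left(- \frac{1}{138}\right) = - \frac{31}{1104} \approx -0.02808$)
$W{\left(A,h \right)} = - \frac{31 h}{1104}$
$\left(W{\left(o,28 \right)} + 17798\right) + 713 = \left(\left(- \frac{31}{1104}\right) 28 + 17798\right) + 713 = \left(- \frac{217}{276} + 17798\right) + 713 = \frac{4912031}{276} + 713 = \frac{5108819}{276}$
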